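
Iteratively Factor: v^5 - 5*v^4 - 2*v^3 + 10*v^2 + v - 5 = (v - 1)*(v^4 - 4*v^3 - 6*v^2 + 4*v + 5) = (v - 1)*(v + 1)*(v^3 - 5*v^2 - v + 5) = (v - 1)*(v + 1)^2*(v^2 - 6*v + 5) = (v - 5)*(v - 1)*(v + 1)^2*(v - 1)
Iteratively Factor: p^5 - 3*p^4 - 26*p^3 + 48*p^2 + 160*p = (p - 5)*(p^4 + 2*p^3 - 16*p^2 - 32*p) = (p - 5)*(p + 4)*(p^3 - 2*p^2 - 8*p) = (p - 5)*(p - 4)*(p + 4)*(p^2 + 2*p) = p*(p - 5)*(p - 4)*(p + 4)*(p + 2)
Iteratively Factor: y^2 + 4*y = (y + 4)*(y)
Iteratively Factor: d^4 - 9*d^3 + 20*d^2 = (d)*(d^3 - 9*d^2 + 20*d) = d^2*(d^2 - 9*d + 20) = d^2*(d - 5)*(d - 4)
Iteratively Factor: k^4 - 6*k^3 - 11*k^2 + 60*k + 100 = (k + 2)*(k^3 - 8*k^2 + 5*k + 50) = (k + 2)^2*(k^2 - 10*k + 25) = (k - 5)*(k + 2)^2*(k - 5)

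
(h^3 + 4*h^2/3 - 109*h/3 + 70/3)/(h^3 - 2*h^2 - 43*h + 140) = (h - 2/3)/(h - 4)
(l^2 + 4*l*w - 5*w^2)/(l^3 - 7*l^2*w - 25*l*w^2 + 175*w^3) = (l - w)/(l^2 - 12*l*w + 35*w^2)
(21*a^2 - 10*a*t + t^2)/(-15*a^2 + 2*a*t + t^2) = (-7*a + t)/(5*a + t)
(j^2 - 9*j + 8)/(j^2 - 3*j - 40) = (j - 1)/(j + 5)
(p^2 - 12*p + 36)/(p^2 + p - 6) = (p^2 - 12*p + 36)/(p^2 + p - 6)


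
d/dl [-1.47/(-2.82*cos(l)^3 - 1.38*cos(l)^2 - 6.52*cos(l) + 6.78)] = (12.4362*cos(l)^2 + 4.0572*cos(l) + 9.5844)*sin(l)/(2.82*cos(l)^3 + 1.38*cos(l)^2 + 6.52*cos(l) - 6.78)^2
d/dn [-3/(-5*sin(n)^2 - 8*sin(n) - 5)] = -6*(5*sin(n) + 4)*cos(n)/(5*sin(n)^2 + 8*sin(n) + 5)^2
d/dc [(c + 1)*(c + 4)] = 2*c + 5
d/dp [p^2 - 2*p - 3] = 2*p - 2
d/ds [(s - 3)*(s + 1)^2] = (s + 1)*(3*s - 5)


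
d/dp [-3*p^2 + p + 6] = 1 - 6*p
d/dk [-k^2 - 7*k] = -2*k - 7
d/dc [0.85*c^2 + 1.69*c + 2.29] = 1.7*c + 1.69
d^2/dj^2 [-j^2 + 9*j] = -2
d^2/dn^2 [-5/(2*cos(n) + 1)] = 10*(-cos(n) + cos(2*n) - 3)/(2*cos(n) + 1)^3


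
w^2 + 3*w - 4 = (w - 1)*(w + 4)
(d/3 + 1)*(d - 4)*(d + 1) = d^3/3 - 13*d/3 - 4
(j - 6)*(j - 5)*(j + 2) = j^3 - 9*j^2 + 8*j + 60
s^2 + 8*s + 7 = (s + 1)*(s + 7)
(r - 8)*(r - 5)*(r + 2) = r^3 - 11*r^2 + 14*r + 80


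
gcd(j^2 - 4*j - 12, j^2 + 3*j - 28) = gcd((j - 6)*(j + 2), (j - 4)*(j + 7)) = 1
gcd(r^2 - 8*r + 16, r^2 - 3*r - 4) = r - 4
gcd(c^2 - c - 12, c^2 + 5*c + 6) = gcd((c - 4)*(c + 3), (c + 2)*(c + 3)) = c + 3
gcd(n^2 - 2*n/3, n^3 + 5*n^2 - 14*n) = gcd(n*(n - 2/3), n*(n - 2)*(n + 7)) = n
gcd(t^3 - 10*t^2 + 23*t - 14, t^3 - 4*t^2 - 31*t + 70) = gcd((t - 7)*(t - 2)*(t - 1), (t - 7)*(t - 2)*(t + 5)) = t^2 - 9*t + 14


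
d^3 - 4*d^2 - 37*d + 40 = (d - 8)*(d - 1)*(d + 5)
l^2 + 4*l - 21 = (l - 3)*(l + 7)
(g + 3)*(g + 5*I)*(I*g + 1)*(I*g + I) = -g^4 - 4*g^3 - 4*I*g^3 - 8*g^2 - 16*I*g^2 - 20*g - 12*I*g - 15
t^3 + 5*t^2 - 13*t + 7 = (t - 1)^2*(t + 7)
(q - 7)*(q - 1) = q^2 - 8*q + 7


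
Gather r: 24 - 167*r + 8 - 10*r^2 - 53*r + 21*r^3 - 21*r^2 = 21*r^3 - 31*r^2 - 220*r + 32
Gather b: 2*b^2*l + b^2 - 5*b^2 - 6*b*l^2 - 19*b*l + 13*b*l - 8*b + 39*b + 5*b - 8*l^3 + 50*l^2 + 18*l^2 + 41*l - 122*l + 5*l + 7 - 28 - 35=b^2*(2*l - 4) + b*(-6*l^2 - 6*l + 36) - 8*l^3 + 68*l^2 - 76*l - 56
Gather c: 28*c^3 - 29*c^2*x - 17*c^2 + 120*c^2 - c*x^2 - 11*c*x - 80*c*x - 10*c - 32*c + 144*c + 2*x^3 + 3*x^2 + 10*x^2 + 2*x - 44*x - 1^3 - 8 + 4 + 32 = 28*c^3 + c^2*(103 - 29*x) + c*(-x^2 - 91*x + 102) + 2*x^3 + 13*x^2 - 42*x + 27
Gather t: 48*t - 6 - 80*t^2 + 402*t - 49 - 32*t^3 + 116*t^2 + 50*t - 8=-32*t^3 + 36*t^2 + 500*t - 63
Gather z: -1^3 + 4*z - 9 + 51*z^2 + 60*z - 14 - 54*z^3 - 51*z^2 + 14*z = -54*z^3 + 78*z - 24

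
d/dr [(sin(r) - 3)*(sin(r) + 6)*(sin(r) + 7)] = (3*sin(r)^2 + 20*sin(r) + 3)*cos(r)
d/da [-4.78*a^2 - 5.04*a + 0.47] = -9.56*a - 5.04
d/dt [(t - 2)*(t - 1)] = 2*t - 3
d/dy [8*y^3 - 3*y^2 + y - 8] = 24*y^2 - 6*y + 1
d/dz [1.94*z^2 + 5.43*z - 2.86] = 3.88*z + 5.43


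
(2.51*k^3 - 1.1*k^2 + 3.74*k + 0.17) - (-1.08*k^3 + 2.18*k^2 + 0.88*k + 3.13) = 3.59*k^3 - 3.28*k^2 + 2.86*k - 2.96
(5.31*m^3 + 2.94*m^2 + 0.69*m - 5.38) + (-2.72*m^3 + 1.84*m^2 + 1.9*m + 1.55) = 2.59*m^3 + 4.78*m^2 + 2.59*m - 3.83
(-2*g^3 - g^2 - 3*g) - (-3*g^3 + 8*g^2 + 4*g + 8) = g^3 - 9*g^2 - 7*g - 8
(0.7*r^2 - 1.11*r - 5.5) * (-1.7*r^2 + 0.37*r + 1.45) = -1.19*r^4 + 2.146*r^3 + 9.9543*r^2 - 3.6445*r - 7.975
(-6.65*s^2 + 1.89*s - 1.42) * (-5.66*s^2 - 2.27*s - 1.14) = 37.639*s^4 + 4.3981*s^3 + 11.3279*s^2 + 1.0688*s + 1.6188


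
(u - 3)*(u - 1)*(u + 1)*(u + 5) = u^4 + 2*u^3 - 16*u^2 - 2*u + 15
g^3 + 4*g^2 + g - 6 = (g - 1)*(g + 2)*(g + 3)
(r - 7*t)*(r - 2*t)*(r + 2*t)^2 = r^4 - 5*r^3*t - 18*r^2*t^2 + 20*r*t^3 + 56*t^4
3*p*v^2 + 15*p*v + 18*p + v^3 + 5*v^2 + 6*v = (3*p + v)*(v + 2)*(v + 3)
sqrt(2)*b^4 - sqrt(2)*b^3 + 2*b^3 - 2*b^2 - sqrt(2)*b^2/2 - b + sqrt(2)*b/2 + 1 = (b - 1)*(b - sqrt(2)/2)*(b + sqrt(2))*(sqrt(2)*b + 1)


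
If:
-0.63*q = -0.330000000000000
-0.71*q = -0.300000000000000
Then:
No Solution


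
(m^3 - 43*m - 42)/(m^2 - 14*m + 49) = (m^2 + 7*m + 6)/(m - 7)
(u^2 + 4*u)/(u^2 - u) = (u + 4)/(u - 1)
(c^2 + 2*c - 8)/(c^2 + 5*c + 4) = (c - 2)/(c + 1)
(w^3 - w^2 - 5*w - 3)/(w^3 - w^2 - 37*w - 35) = (w^2 - 2*w - 3)/(w^2 - 2*w - 35)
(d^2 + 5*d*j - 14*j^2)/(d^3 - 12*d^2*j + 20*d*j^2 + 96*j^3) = (d^2 + 5*d*j - 14*j^2)/(d^3 - 12*d^2*j + 20*d*j^2 + 96*j^3)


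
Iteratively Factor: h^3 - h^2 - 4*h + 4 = (h - 2)*(h^2 + h - 2) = (h - 2)*(h - 1)*(h + 2)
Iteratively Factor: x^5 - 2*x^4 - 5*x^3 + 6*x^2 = (x + 2)*(x^4 - 4*x^3 + 3*x^2) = (x - 1)*(x + 2)*(x^3 - 3*x^2) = (x - 3)*(x - 1)*(x + 2)*(x^2) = x*(x - 3)*(x - 1)*(x + 2)*(x)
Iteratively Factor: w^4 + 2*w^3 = (w)*(w^3 + 2*w^2) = w^2*(w^2 + 2*w) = w^2*(w + 2)*(w)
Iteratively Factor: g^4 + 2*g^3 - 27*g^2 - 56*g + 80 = (g - 5)*(g^3 + 7*g^2 + 8*g - 16) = (g - 5)*(g - 1)*(g^2 + 8*g + 16) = (g - 5)*(g - 1)*(g + 4)*(g + 4)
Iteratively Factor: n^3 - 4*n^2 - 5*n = (n)*(n^2 - 4*n - 5) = n*(n + 1)*(n - 5)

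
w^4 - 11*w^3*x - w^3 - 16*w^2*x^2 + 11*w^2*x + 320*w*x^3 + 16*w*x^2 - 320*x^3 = (w - 1)*(w - 8*x)^2*(w + 5*x)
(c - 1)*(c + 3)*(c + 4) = c^3 + 6*c^2 + 5*c - 12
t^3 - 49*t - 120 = (t - 8)*(t + 3)*(t + 5)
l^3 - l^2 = l^2*(l - 1)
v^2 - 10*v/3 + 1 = (v - 3)*(v - 1/3)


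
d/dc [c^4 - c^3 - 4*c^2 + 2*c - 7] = 4*c^3 - 3*c^2 - 8*c + 2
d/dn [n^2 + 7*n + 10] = 2*n + 7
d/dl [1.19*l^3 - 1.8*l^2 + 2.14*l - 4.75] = 3.57*l^2 - 3.6*l + 2.14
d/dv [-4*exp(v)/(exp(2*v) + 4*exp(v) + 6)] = 4*(exp(2*v) - 6)*exp(v)/(exp(4*v) + 8*exp(3*v) + 28*exp(2*v) + 48*exp(v) + 36)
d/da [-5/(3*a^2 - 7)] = 30*a/(3*a^2 - 7)^2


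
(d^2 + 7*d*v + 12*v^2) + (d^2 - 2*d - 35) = 2*d^2 + 7*d*v - 2*d + 12*v^2 - 35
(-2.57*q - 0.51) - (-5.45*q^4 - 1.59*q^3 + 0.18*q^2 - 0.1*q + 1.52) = 5.45*q^4 + 1.59*q^3 - 0.18*q^2 - 2.47*q - 2.03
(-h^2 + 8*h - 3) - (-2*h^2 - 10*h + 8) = h^2 + 18*h - 11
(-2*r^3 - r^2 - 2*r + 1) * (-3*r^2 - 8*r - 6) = 6*r^5 + 19*r^4 + 26*r^3 + 19*r^2 + 4*r - 6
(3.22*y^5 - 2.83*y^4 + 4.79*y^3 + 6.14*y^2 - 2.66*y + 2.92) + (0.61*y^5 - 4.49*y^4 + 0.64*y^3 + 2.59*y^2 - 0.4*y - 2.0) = 3.83*y^5 - 7.32*y^4 + 5.43*y^3 + 8.73*y^2 - 3.06*y + 0.92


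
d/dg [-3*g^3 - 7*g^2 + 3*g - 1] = -9*g^2 - 14*g + 3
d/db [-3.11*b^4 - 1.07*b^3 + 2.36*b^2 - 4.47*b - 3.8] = -12.44*b^3 - 3.21*b^2 + 4.72*b - 4.47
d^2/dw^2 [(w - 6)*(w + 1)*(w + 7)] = 6*w + 4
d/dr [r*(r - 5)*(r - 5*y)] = 3*r^2 - 10*r*y - 10*r + 25*y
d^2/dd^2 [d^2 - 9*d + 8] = 2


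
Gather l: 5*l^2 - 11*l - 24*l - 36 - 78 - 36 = 5*l^2 - 35*l - 150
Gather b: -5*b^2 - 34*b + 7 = -5*b^2 - 34*b + 7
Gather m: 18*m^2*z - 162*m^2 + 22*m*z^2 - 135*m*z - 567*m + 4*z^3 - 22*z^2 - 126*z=m^2*(18*z - 162) + m*(22*z^2 - 135*z - 567) + 4*z^3 - 22*z^2 - 126*z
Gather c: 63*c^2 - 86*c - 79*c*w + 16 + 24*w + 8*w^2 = 63*c^2 + c*(-79*w - 86) + 8*w^2 + 24*w + 16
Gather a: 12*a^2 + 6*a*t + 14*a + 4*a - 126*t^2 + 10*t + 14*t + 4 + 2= 12*a^2 + a*(6*t + 18) - 126*t^2 + 24*t + 6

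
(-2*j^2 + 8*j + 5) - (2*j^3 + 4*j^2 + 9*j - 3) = -2*j^3 - 6*j^2 - j + 8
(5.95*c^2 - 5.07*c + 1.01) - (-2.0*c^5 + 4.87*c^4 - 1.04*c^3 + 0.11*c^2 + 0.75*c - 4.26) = 2.0*c^5 - 4.87*c^4 + 1.04*c^3 + 5.84*c^2 - 5.82*c + 5.27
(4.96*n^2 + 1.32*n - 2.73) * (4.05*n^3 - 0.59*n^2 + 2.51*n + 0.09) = 20.088*n^5 + 2.4196*n^4 + 0.614299999999999*n^3 + 5.3703*n^2 - 6.7335*n - 0.2457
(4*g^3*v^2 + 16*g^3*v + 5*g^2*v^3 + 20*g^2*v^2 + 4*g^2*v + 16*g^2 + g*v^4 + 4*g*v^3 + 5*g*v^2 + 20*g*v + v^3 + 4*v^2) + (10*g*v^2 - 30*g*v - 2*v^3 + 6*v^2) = 4*g^3*v^2 + 16*g^3*v + 5*g^2*v^3 + 20*g^2*v^2 + 4*g^2*v + 16*g^2 + g*v^4 + 4*g*v^3 + 15*g*v^2 - 10*g*v - v^3 + 10*v^2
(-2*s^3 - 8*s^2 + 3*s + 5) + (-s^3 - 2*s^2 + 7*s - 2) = -3*s^3 - 10*s^2 + 10*s + 3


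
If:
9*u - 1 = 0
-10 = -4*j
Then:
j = 5/2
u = 1/9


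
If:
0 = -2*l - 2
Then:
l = -1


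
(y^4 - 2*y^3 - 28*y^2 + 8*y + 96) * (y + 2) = y^5 - 32*y^3 - 48*y^2 + 112*y + 192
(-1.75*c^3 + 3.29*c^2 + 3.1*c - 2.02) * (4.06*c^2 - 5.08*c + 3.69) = -7.105*c^5 + 22.2474*c^4 - 10.5847*c^3 - 11.8091*c^2 + 21.7006*c - 7.4538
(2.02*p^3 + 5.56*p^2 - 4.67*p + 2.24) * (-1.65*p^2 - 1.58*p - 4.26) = -3.333*p^5 - 12.3656*p^4 - 9.6845*p^3 - 20.003*p^2 + 16.355*p - 9.5424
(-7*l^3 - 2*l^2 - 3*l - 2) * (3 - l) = 7*l^4 - 19*l^3 - 3*l^2 - 7*l - 6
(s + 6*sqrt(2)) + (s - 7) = 2*s - 7 + 6*sqrt(2)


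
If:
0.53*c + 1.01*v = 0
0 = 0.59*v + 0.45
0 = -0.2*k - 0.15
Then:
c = 1.45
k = -0.75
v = -0.76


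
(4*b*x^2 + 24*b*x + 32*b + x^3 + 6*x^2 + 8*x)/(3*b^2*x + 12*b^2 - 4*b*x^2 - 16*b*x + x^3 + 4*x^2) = (4*b*x + 8*b + x^2 + 2*x)/(3*b^2 - 4*b*x + x^2)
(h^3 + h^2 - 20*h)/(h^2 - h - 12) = h*(h + 5)/(h + 3)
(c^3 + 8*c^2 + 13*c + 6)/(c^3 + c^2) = 1 + 7/c + 6/c^2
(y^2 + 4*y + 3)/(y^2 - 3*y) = (y^2 + 4*y + 3)/(y*(y - 3))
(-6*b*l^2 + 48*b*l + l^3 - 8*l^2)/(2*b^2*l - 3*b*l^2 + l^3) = (-6*b*l + 48*b + l^2 - 8*l)/(2*b^2 - 3*b*l + l^2)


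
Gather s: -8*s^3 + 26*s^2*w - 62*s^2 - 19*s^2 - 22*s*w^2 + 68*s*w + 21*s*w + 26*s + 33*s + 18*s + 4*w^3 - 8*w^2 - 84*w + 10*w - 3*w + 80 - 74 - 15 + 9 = -8*s^3 + s^2*(26*w - 81) + s*(-22*w^2 + 89*w + 77) + 4*w^3 - 8*w^2 - 77*w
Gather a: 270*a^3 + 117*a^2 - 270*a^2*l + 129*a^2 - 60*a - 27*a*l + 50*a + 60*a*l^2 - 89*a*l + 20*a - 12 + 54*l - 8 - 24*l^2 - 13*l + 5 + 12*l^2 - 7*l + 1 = 270*a^3 + a^2*(246 - 270*l) + a*(60*l^2 - 116*l + 10) - 12*l^2 + 34*l - 14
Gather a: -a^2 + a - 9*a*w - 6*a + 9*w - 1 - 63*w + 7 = -a^2 + a*(-9*w - 5) - 54*w + 6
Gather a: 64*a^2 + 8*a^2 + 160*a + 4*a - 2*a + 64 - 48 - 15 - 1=72*a^2 + 162*a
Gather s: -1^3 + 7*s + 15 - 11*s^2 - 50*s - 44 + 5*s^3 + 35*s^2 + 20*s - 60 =5*s^3 + 24*s^2 - 23*s - 90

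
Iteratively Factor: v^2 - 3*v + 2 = (v - 2)*(v - 1)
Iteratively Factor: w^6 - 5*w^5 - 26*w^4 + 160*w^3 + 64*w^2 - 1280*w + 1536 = (w - 4)*(w^5 - w^4 - 30*w^3 + 40*w^2 + 224*w - 384) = (w - 4)*(w + 4)*(w^4 - 5*w^3 - 10*w^2 + 80*w - 96) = (w - 4)^2*(w + 4)*(w^3 - w^2 - 14*w + 24) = (w - 4)^2*(w + 4)^2*(w^2 - 5*w + 6) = (w - 4)^2*(w - 3)*(w + 4)^2*(w - 2)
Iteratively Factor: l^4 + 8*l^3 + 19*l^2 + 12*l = (l)*(l^3 + 8*l^2 + 19*l + 12) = l*(l + 1)*(l^2 + 7*l + 12) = l*(l + 1)*(l + 4)*(l + 3)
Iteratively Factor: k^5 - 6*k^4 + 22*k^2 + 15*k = (k - 3)*(k^4 - 3*k^3 - 9*k^2 - 5*k) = (k - 5)*(k - 3)*(k^3 + 2*k^2 + k) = (k - 5)*(k - 3)*(k + 1)*(k^2 + k) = k*(k - 5)*(k - 3)*(k + 1)*(k + 1)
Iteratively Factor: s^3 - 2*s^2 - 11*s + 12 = (s + 3)*(s^2 - 5*s + 4) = (s - 4)*(s + 3)*(s - 1)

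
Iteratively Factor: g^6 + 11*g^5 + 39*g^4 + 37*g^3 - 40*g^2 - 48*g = (g - 1)*(g^5 + 12*g^4 + 51*g^3 + 88*g^2 + 48*g) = (g - 1)*(g + 4)*(g^4 + 8*g^3 + 19*g^2 + 12*g) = (g - 1)*(g + 3)*(g + 4)*(g^3 + 5*g^2 + 4*g) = (g - 1)*(g + 1)*(g + 3)*(g + 4)*(g^2 + 4*g) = g*(g - 1)*(g + 1)*(g + 3)*(g + 4)*(g + 4)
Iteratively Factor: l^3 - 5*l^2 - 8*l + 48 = (l - 4)*(l^2 - l - 12) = (l - 4)^2*(l + 3)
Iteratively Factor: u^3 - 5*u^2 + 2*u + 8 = (u - 4)*(u^2 - u - 2) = (u - 4)*(u - 2)*(u + 1)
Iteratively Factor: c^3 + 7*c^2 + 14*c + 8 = (c + 4)*(c^2 + 3*c + 2) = (c + 1)*(c + 4)*(c + 2)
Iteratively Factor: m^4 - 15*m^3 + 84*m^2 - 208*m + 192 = (m - 4)*(m^3 - 11*m^2 + 40*m - 48) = (m - 4)*(m - 3)*(m^2 - 8*m + 16) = (m - 4)^2*(m - 3)*(m - 4)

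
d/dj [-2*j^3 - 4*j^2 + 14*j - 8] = -6*j^2 - 8*j + 14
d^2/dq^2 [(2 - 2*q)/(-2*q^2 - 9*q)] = 4*(4*q^3 - 12*q^2 - 54*q - 81)/(q^3*(8*q^3 + 108*q^2 + 486*q + 729))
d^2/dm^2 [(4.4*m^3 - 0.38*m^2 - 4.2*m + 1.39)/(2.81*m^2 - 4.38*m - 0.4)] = (1.70530256582424e-13*m^4 + 103.032752*m^3 + 109.543554*m^2 - 126.747852*m + 71.052552)/(22.188041*m^6 - 103.754754*m^5 + 152.249172*m^4 - 54.488952*m^3 - 21.67248*m^2 - 2.1024*m - 0.064)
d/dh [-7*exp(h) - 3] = -7*exp(h)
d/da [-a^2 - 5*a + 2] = -2*a - 5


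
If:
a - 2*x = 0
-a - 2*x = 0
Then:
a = 0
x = 0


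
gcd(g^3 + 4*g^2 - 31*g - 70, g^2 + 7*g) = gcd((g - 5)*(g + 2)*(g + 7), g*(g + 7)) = g + 7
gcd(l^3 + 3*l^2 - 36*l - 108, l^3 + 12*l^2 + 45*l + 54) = l^2 + 9*l + 18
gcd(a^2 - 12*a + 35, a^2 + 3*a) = 1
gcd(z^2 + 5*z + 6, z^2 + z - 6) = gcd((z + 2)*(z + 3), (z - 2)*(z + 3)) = z + 3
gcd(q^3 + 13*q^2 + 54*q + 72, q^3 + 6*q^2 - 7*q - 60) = q + 4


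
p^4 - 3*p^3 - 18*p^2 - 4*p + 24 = (p - 6)*(p - 1)*(p + 2)^2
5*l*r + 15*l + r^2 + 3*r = (5*l + r)*(r + 3)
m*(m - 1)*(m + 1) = m^3 - m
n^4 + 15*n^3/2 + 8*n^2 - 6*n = n*(n - 1/2)*(n + 2)*(n + 6)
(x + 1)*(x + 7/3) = x^2 + 10*x/3 + 7/3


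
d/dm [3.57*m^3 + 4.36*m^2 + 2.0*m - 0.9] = 10.71*m^2 + 8.72*m + 2.0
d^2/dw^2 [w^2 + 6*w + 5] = 2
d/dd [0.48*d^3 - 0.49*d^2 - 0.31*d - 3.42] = 1.44*d^2 - 0.98*d - 0.31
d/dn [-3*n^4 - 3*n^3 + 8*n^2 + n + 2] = -12*n^3 - 9*n^2 + 16*n + 1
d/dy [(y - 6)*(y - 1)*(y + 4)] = 3*y^2 - 6*y - 22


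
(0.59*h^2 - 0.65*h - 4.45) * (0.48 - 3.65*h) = -2.1535*h^3 + 2.6557*h^2 + 15.9305*h - 2.136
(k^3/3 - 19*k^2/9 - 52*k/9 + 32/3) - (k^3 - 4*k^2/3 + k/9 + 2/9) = -2*k^3/3 - 7*k^2/9 - 53*k/9 + 94/9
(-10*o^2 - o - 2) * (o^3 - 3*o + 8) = -10*o^5 - o^4 + 28*o^3 - 77*o^2 - 2*o - 16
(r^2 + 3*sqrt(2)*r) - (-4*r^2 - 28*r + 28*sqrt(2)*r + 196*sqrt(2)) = 5*r^2 - 25*sqrt(2)*r + 28*r - 196*sqrt(2)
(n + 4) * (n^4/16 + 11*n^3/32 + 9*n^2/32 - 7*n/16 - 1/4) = n^5/16 + 19*n^4/32 + 53*n^3/32 + 11*n^2/16 - 2*n - 1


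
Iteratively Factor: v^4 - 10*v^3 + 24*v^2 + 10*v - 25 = (v + 1)*(v^3 - 11*v^2 + 35*v - 25) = (v - 5)*(v + 1)*(v^2 - 6*v + 5) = (v - 5)*(v - 1)*(v + 1)*(v - 5)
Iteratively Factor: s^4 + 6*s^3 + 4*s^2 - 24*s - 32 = (s + 2)*(s^3 + 4*s^2 - 4*s - 16) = (s - 2)*(s + 2)*(s^2 + 6*s + 8) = (s - 2)*(s + 2)^2*(s + 4)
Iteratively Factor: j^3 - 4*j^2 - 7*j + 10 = (j - 1)*(j^2 - 3*j - 10) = (j - 1)*(j + 2)*(j - 5)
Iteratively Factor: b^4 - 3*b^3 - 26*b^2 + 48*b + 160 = (b + 2)*(b^3 - 5*b^2 - 16*b + 80) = (b + 2)*(b + 4)*(b^2 - 9*b + 20) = (b - 4)*(b + 2)*(b + 4)*(b - 5)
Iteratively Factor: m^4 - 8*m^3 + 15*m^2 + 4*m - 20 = (m + 1)*(m^3 - 9*m^2 + 24*m - 20) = (m - 5)*(m + 1)*(m^2 - 4*m + 4) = (m - 5)*(m - 2)*(m + 1)*(m - 2)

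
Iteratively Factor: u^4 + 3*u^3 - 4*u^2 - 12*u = (u + 3)*(u^3 - 4*u) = (u + 2)*(u + 3)*(u^2 - 2*u) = (u - 2)*(u + 2)*(u + 3)*(u)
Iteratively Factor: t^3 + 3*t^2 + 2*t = (t)*(t^2 + 3*t + 2) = t*(t + 2)*(t + 1)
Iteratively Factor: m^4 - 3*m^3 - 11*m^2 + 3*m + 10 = (m + 1)*(m^3 - 4*m^2 - 7*m + 10) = (m - 1)*(m + 1)*(m^2 - 3*m - 10) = (m - 5)*(m - 1)*(m + 1)*(m + 2)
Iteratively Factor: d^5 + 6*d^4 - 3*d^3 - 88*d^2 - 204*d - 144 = (d + 2)*(d^4 + 4*d^3 - 11*d^2 - 66*d - 72) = (d - 4)*(d + 2)*(d^3 + 8*d^2 + 21*d + 18) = (d - 4)*(d + 2)^2*(d^2 + 6*d + 9) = (d - 4)*(d + 2)^2*(d + 3)*(d + 3)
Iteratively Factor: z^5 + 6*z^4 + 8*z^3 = (z)*(z^4 + 6*z^3 + 8*z^2) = z^2*(z^3 + 6*z^2 + 8*z) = z^2*(z + 2)*(z^2 + 4*z) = z^2*(z + 2)*(z + 4)*(z)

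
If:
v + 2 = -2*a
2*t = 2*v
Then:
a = -v/2 - 1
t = v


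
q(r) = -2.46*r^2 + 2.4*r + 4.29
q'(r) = 2.4 - 4.92*r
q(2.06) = -1.21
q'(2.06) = -7.74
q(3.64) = -19.57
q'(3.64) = -15.51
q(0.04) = 4.38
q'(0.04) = 2.20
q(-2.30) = -14.24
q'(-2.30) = 13.72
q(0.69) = 4.77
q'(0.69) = -0.99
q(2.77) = -7.94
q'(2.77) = -11.23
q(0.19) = 4.66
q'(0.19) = 1.47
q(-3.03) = -25.57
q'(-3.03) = 17.31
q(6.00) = -69.87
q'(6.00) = -27.12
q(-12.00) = -378.75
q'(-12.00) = 61.44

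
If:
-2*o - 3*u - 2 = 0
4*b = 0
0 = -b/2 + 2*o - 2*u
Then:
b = 0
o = -2/5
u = -2/5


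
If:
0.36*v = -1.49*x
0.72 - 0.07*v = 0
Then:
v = 10.29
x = -2.49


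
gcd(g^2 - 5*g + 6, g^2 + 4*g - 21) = g - 3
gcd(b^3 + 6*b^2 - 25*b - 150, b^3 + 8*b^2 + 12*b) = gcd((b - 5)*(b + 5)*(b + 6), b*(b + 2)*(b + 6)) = b + 6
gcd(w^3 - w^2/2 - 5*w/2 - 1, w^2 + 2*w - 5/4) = 1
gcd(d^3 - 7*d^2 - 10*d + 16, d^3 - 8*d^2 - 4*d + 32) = d^2 - 6*d - 16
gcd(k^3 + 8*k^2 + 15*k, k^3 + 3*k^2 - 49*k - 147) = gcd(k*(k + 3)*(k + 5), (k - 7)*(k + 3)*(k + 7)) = k + 3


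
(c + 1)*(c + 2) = c^2 + 3*c + 2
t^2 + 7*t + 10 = (t + 2)*(t + 5)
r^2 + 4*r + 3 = (r + 1)*(r + 3)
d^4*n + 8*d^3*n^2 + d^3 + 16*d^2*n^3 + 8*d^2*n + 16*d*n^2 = d*(d + 4*n)^2*(d*n + 1)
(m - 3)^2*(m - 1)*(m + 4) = m^4 - 3*m^3 - 13*m^2 + 51*m - 36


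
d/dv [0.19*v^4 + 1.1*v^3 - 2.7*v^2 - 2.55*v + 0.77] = 0.76*v^3 + 3.3*v^2 - 5.4*v - 2.55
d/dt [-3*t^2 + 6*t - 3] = 6 - 6*t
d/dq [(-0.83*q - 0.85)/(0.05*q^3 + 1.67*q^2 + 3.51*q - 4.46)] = (0.083*q^3 + 1.5136*q^2 + 2.839*q + 6.6853)/(0.0025*q^6 + 0.167*q^5 + 3.1399*q^4 + 11.2774*q^3 - 2.5763*q^2 - 31.3092*q + 19.8916)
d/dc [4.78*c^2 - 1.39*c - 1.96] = 9.56*c - 1.39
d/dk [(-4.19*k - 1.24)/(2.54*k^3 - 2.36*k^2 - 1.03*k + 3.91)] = (21.2852*k^3 - 0.4396*k^2 - 5.8528*k - 17.6601)/(6.4516*k^6 - 11.9888*k^5 + 0.337199999999999*k^4 + 24.7244*k^3 - 17.3943*k^2 - 8.0546*k + 15.2881)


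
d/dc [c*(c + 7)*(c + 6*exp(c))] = 6*c^2*exp(c) + 3*c^2 + 54*c*exp(c) + 14*c + 42*exp(c)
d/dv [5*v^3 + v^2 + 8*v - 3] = 15*v^2 + 2*v + 8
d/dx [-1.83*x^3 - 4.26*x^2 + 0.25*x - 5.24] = -5.49*x^2 - 8.52*x + 0.25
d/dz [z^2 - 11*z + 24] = 2*z - 11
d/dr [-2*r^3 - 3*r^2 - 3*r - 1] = -6*r^2 - 6*r - 3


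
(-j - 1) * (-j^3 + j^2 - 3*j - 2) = j^4 + 2*j^2 + 5*j + 2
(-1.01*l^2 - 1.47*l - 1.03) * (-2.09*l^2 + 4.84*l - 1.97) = 2.1109*l^4 - 1.8161*l^3 - 2.9724*l^2 - 2.0893*l + 2.0291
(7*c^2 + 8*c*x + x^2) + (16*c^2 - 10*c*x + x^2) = 23*c^2 - 2*c*x + 2*x^2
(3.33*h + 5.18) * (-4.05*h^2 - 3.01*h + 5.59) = -13.4865*h^3 - 31.0023*h^2 + 3.0229*h + 28.9562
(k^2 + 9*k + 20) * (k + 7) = k^3 + 16*k^2 + 83*k + 140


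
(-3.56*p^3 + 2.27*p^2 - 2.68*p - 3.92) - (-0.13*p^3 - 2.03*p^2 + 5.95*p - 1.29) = -3.43*p^3 + 4.3*p^2 - 8.63*p - 2.63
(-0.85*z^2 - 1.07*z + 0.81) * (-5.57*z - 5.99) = 4.7345*z^3 + 11.0514*z^2 + 1.8976*z - 4.8519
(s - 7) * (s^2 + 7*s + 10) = s^3 - 39*s - 70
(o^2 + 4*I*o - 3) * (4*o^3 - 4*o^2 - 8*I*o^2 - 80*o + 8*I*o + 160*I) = 4*o^5 - 4*o^4 + 8*I*o^4 - 60*o^3 - 8*I*o^3 - 20*o^2 - 136*I*o^2 - 400*o - 24*I*o - 480*I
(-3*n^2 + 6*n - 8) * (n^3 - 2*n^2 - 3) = -3*n^5 + 12*n^4 - 20*n^3 + 25*n^2 - 18*n + 24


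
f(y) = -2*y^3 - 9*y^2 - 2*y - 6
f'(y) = -6*y^2 - 18*y - 2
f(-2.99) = -27.02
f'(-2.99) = -1.82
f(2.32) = -84.06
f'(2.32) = -76.05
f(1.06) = -20.61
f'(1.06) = -27.82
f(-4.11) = -10.96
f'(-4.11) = -29.37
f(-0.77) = -8.88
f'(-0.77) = 8.30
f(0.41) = -8.47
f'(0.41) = -10.39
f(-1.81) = -20.01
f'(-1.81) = 10.92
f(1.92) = -57.17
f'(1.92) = -58.68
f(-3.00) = -27.00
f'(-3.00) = -2.00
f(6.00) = -774.00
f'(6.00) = -326.00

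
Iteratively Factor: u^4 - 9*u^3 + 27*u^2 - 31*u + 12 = (u - 4)*(u^3 - 5*u^2 + 7*u - 3) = (u - 4)*(u - 1)*(u^2 - 4*u + 3) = (u - 4)*(u - 3)*(u - 1)*(u - 1)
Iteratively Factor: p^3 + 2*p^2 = (p)*(p^2 + 2*p) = p^2*(p + 2)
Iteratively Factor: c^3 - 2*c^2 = (c)*(c^2 - 2*c) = c^2*(c - 2)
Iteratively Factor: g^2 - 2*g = (g - 2)*(g)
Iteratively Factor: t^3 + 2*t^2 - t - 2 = (t - 1)*(t^2 + 3*t + 2) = (t - 1)*(t + 2)*(t + 1)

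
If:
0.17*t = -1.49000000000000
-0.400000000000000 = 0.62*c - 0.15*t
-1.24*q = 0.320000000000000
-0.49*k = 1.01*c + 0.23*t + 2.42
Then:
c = -2.77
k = 4.88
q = -0.26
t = -8.76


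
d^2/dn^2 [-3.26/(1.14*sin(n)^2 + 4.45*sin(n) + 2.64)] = (16.946784*sin(n)^4 + 49.61394*sin(n)^3 - 0.109209999999976*sin(n)^2 - 137.52636*sin(n) - 109.489708)/(1.14*sin(n)^2 + 4.45*sin(n) + 2.64)^3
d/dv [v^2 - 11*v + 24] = 2*v - 11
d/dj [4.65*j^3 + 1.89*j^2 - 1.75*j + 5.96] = 13.95*j^2 + 3.78*j - 1.75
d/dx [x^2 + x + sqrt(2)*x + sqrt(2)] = 2*x + 1 + sqrt(2)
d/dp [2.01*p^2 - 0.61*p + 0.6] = 4.02*p - 0.61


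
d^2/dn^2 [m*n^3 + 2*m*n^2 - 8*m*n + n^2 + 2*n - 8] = 6*m*n + 4*m + 2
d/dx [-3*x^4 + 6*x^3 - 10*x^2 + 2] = 2*x*(-6*x^2 + 9*x - 10)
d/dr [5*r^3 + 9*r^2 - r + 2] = 15*r^2 + 18*r - 1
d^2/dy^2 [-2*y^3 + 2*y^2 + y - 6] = 4 - 12*y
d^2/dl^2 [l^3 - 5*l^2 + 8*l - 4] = 6*l - 10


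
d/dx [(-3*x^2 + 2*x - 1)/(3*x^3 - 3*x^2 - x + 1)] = (9*x^4 - 12*x^3 + 18*x^2 - 12*x + 1)/(9*x^6 - 18*x^5 + 3*x^4 + 12*x^3 - 5*x^2 - 2*x + 1)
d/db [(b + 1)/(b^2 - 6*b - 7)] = -1/(b^2 - 14*b + 49)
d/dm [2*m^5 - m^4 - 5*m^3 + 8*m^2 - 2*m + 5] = 10*m^4 - 4*m^3 - 15*m^2 + 16*m - 2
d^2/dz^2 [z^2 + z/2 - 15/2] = 2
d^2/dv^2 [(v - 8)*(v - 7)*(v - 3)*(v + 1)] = 12*v^2 - 102*v + 166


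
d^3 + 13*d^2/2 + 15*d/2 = d*(d + 3/2)*(d + 5)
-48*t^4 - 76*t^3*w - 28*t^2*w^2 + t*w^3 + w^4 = (-6*t + w)*(t + w)*(2*t + w)*(4*t + w)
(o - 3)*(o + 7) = o^2 + 4*o - 21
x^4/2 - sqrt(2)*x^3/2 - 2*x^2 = x^2*(x/2 + sqrt(2)/2)*(x - 2*sqrt(2))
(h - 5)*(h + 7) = h^2 + 2*h - 35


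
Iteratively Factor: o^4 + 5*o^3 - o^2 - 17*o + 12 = (o - 1)*(o^3 + 6*o^2 + 5*o - 12) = (o - 1)*(o + 4)*(o^2 + 2*o - 3) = (o - 1)^2*(o + 4)*(o + 3)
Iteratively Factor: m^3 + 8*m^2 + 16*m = (m + 4)*(m^2 + 4*m) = m*(m + 4)*(m + 4)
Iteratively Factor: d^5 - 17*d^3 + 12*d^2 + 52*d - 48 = (d - 1)*(d^4 + d^3 - 16*d^2 - 4*d + 48) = (d - 1)*(d + 2)*(d^3 - d^2 - 14*d + 24) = (d - 3)*(d - 1)*(d + 2)*(d^2 + 2*d - 8) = (d - 3)*(d - 2)*(d - 1)*(d + 2)*(d + 4)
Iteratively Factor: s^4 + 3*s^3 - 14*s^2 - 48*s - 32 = (s + 4)*(s^3 - s^2 - 10*s - 8) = (s + 1)*(s + 4)*(s^2 - 2*s - 8) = (s + 1)*(s + 2)*(s + 4)*(s - 4)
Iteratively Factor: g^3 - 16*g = (g + 4)*(g^2 - 4*g) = g*(g + 4)*(g - 4)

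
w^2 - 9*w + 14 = (w - 7)*(w - 2)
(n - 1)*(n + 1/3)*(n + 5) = n^3 + 13*n^2/3 - 11*n/3 - 5/3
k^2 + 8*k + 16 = (k + 4)^2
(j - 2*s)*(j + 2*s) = j^2 - 4*s^2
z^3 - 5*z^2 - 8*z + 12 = (z - 6)*(z - 1)*(z + 2)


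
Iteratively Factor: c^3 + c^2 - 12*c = (c + 4)*(c^2 - 3*c) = c*(c + 4)*(c - 3)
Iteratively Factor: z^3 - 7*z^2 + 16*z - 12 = (z - 2)*(z^2 - 5*z + 6) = (z - 2)^2*(z - 3)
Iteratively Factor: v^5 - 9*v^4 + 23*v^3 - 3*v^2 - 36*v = (v - 3)*(v^4 - 6*v^3 + 5*v^2 + 12*v) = (v - 3)*(v + 1)*(v^3 - 7*v^2 + 12*v) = v*(v - 3)*(v + 1)*(v^2 - 7*v + 12) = v*(v - 4)*(v - 3)*(v + 1)*(v - 3)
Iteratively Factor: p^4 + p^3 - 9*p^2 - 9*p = (p - 3)*(p^3 + 4*p^2 + 3*p) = (p - 3)*(p + 3)*(p^2 + p) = p*(p - 3)*(p + 3)*(p + 1)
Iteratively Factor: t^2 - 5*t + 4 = (t - 4)*(t - 1)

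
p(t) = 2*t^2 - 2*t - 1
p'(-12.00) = -50.00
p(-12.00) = 311.00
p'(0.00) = -2.00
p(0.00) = -1.00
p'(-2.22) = -10.88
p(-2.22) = 13.30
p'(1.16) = 2.64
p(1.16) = -0.63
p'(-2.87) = -13.48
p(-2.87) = 21.21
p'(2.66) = 8.64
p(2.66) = 7.83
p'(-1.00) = -6.00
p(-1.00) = 3.00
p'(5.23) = 18.92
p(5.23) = 43.25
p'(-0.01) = -2.04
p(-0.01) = -0.98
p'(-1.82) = -9.28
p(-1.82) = 9.26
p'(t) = 4*t - 2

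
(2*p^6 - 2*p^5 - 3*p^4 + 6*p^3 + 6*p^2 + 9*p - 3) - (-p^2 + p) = 2*p^6 - 2*p^5 - 3*p^4 + 6*p^3 + 7*p^2 + 8*p - 3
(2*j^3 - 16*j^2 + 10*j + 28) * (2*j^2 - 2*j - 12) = 4*j^5 - 36*j^4 + 28*j^3 + 228*j^2 - 176*j - 336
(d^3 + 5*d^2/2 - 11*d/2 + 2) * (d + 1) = d^4 + 7*d^3/2 - 3*d^2 - 7*d/2 + 2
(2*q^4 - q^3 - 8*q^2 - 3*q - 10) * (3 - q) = -2*q^5 + 7*q^4 + 5*q^3 - 21*q^2 + q - 30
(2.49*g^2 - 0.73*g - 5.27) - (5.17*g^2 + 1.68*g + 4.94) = -2.68*g^2 - 2.41*g - 10.21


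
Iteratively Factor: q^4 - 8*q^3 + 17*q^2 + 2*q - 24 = (q - 2)*(q^3 - 6*q^2 + 5*q + 12) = (q - 4)*(q - 2)*(q^2 - 2*q - 3) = (q - 4)*(q - 3)*(q - 2)*(q + 1)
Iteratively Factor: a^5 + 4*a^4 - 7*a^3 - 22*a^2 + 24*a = (a - 2)*(a^4 + 6*a^3 + 5*a^2 - 12*a) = (a - 2)*(a - 1)*(a^3 + 7*a^2 + 12*a) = (a - 2)*(a - 1)*(a + 4)*(a^2 + 3*a) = (a - 2)*(a - 1)*(a + 3)*(a + 4)*(a)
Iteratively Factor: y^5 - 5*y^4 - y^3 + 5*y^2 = (y - 1)*(y^4 - 4*y^3 - 5*y^2) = (y - 1)*(y + 1)*(y^3 - 5*y^2) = (y - 5)*(y - 1)*(y + 1)*(y^2) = y*(y - 5)*(y - 1)*(y + 1)*(y)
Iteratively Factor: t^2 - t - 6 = (t + 2)*(t - 3)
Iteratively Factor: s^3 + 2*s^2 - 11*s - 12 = (s + 4)*(s^2 - 2*s - 3) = (s + 1)*(s + 4)*(s - 3)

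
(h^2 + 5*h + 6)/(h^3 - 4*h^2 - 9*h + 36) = (h + 2)/(h^2 - 7*h + 12)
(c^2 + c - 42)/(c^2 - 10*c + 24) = (c + 7)/(c - 4)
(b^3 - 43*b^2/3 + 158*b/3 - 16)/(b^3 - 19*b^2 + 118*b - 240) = (b - 1/3)/(b - 5)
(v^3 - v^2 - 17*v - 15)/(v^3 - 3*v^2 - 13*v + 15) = (v + 1)/(v - 1)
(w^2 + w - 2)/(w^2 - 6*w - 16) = (w - 1)/(w - 8)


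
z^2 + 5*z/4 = z*(z + 5/4)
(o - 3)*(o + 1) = o^2 - 2*o - 3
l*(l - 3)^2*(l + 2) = l^4 - 4*l^3 - 3*l^2 + 18*l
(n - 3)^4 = n^4 - 12*n^3 + 54*n^2 - 108*n + 81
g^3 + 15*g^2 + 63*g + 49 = (g + 1)*(g + 7)^2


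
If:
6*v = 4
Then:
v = 2/3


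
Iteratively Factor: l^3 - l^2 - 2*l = (l + 1)*(l^2 - 2*l) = (l - 2)*(l + 1)*(l)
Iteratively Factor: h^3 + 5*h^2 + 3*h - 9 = (h + 3)*(h^2 + 2*h - 3) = (h + 3)^2*(h - 1)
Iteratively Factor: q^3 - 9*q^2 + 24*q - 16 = (q - 4)*(q^2 - 5*q + 4) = (q - 4)*(q - 1)*(q - 4)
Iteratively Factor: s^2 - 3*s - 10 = (s - 5)*(s + 2)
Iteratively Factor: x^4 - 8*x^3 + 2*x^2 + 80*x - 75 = (x + 3)*(x^3 - 11*x^2 + 35*x - 25) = (x - 5)*(x + 3)*(x^2 - 6*x + 5) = (x - 5)^2*(x + 3)*(x - 1)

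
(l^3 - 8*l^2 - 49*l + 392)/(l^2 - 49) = l - 8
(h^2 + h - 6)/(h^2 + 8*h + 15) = (h - 2)/(h + 5)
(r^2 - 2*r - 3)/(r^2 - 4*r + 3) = (r + 1)/(r - 1)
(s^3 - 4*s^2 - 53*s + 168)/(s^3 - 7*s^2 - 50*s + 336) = (s - 3)/(s - 6)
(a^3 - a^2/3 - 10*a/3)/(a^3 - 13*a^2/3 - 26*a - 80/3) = a*(a - 2)/(a^2 - 6*a - 16)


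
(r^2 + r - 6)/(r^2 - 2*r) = (r + 3)/r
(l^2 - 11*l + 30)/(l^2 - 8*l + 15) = (l - 6)/(l - 3)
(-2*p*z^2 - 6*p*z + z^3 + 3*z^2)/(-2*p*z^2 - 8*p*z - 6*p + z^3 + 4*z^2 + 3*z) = z/(z + 1)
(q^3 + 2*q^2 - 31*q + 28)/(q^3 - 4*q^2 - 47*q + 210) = (q^2 - 5*q + 4)/(q^2 - 11*q + 30)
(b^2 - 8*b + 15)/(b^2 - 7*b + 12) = (b - 5)/(b - 4)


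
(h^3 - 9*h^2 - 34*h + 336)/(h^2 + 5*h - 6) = (h^2 - 15*h + 56)/(h - 1)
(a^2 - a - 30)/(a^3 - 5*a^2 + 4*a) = (a^2 - a - 30)/(a*(a^2 - 5*a + 4))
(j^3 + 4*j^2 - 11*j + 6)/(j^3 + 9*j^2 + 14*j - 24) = (j - 1)/(j + 4)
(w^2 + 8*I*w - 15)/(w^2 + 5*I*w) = (w + 3*I)/w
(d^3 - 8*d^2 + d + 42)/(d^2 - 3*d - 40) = (-d^3 + 8*d^2 - d - 42)/(-d^2 + 3*d + 40)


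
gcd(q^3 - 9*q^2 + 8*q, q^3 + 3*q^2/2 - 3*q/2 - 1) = q - 1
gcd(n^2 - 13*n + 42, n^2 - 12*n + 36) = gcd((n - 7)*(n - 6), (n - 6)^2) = n - 6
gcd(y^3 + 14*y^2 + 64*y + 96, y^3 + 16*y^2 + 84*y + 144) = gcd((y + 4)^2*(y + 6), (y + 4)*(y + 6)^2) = y^2 + 10*y + 24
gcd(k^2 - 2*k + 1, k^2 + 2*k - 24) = 1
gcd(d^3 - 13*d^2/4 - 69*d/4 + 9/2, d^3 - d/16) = d - 1/4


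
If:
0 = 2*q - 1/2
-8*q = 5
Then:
No Solution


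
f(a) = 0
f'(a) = 0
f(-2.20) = 0.00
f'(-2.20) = 0.00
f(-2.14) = 0.00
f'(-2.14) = 0.00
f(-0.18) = 0.00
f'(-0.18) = 0.00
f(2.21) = 0.00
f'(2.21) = 0.00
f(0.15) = 0.00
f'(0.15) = 0.00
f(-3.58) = 0.00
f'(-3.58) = 0.00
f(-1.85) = 0.00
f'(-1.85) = 0.00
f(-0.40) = 0.00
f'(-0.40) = 0.00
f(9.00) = 0.00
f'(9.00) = 0.00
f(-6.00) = 0.00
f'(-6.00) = 0.00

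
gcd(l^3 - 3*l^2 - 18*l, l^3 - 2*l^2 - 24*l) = l^2 - 6*l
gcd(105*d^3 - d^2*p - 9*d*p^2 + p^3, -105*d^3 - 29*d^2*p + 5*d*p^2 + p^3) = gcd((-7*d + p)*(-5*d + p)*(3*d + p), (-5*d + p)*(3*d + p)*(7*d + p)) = -15*d^2 - 2*d*p + p^2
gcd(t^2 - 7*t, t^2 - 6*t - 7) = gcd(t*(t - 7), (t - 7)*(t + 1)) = t - 7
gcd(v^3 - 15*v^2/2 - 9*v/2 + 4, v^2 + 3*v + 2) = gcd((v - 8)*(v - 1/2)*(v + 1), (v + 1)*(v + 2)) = v + 1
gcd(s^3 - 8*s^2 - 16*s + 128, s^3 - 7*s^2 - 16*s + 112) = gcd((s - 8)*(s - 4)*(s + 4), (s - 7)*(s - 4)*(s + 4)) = s^2 - 16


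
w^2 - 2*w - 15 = (w - 5)*(w + 3)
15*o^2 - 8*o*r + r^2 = (-5*o + r)*(-3*o + r)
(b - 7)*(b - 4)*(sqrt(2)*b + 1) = sqrt(2)*b^3 - 11*sqrt(2)*b^2 + b^2 - 11*b + 28*sqrt(2)*b + 28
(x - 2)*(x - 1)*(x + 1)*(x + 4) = x^4 + 2*x^3 - 9*x^2 - 2*x + 8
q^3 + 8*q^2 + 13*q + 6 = (q + 1)^2*(q + 6)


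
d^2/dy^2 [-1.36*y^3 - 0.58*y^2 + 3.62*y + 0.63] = -8.16*y - 1.16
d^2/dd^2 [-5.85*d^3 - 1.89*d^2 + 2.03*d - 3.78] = -35.1*d - 3.78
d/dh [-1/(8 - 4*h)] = -1/(4*(h - 2)^2)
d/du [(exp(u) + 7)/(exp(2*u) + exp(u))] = (-exp(2*u) - 14*exp(u) - 7)*exp(-u)/(exp(2*u) + 2*exp(u) + 1)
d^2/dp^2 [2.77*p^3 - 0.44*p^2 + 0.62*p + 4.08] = 16.62*p - 0.88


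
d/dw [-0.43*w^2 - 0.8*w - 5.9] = -0.86*w - 0.8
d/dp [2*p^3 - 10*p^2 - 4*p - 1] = 6*p^2 - 20*p - 4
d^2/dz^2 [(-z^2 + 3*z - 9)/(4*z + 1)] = -314/(64*z^3 + 48*z^2 + 12*z + 1)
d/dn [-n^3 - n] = -3*n^2 - 1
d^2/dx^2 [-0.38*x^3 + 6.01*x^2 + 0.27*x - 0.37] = 12.02 - 2.28*x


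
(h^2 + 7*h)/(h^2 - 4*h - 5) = h*(h + 7)/(h^2 - 4*h - 5)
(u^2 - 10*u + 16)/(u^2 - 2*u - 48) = (u - 2)/(u + 6)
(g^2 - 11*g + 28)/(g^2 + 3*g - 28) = (g - 7)/(g + 7)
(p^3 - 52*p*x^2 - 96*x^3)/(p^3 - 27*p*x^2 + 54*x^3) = (p^2 - 6*p*x - 16*x^2)/(p^2 - 6*p*x + 9*x^2)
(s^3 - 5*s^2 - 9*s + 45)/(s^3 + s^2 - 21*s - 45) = (s - 3)/(s + 3)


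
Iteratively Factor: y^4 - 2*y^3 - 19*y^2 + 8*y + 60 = (y - 2)*(y^3 - 19*y - 30) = (y - 2)*(y + 2)*(y^2 - 2*y - 15) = (y - 2)*(y + 2)*(y + 3)*(y - 5)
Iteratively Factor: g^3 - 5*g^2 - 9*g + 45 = (g - 3)*(g^2 - 2*g - 15) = (g - 3)*(g + 3)*(g - 5)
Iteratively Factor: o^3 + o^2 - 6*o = (o + 3)*(o^2 - 2*o) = o*(o + 3)*(o - 2)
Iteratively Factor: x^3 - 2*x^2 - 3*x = (x - 3)*(x^2 + x) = (x - 3)*(x + 1)*(x)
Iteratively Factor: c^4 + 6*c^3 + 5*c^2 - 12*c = (c + 4)*(c^3 + 2*c^2 - 3*c) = (c - 1)*(c + 4)*(c^2 + 3*c) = (c - 1)*(c + 3)*(c + 4)*(c)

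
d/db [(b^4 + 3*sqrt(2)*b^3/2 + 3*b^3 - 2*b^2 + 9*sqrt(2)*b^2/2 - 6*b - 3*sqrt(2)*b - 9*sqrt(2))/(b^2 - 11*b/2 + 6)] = (8*b^5 - 54*b^4 + 6*sqrt(2)*b^4 - 66*sqrt(2)*b^3 - 36*b^3 + 21*sqrt(2)*b^2 + 284*b^2 - 96*b + 288*sqrt(2)*b - 270*sqrt(2) - 144)/(4*b^4 - 44*b^3 + 169*b^2 - 264*b + 144)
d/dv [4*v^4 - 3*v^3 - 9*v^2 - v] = 16*v^3 - 9*v^2 - 18*v - 1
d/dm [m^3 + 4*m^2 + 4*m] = 3*m^2 + 8*m + 4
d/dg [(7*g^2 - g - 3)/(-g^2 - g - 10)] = (-8*g^2 - 146*g + 7)/(g^4 + 2*g^3 + 21*g^2 + 20*g + 100)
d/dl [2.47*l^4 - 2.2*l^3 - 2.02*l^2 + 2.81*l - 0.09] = 9.88*l^3 - 6.6*l^2 - 4.04*l + 2.81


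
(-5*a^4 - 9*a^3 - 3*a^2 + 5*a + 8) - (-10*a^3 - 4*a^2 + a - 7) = -5*a^4 + a^3 + a^2 + 4*a + 15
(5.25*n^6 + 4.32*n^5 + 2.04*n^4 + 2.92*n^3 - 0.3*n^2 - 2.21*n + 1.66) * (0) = 0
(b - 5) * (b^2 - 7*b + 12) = b^3 - 12*b^2 + 47*b - 60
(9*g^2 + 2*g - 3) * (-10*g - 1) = -90*g^3 - 29*g^2 + 28*g + 3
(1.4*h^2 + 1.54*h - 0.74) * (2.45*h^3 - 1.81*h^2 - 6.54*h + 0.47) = 3.43*h^5 + 1.239*h^4 - 13.7564*h^3 - 8.0742*h^2 + 5.5634*h - 0.3478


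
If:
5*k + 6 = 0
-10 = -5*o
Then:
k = -6/5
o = 2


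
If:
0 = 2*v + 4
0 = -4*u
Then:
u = 0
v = -2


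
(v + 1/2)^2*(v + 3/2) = v^3 + 5*v^2/2 + 7*v/4 + 3/8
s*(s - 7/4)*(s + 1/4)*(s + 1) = s^4 - s^3/2 - 31*s^2/16 - 7*s/16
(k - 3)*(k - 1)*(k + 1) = k^3 - 3*k^2 - k + 3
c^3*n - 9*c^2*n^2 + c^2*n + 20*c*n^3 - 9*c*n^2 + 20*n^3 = (c - 5*n)*(c - 4*n)*(c*n + n)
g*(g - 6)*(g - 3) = g^3 - 9*g^2 + 18*g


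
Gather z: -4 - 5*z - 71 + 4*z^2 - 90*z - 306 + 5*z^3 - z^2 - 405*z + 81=5*z^3 + 3*z^2 - 500*z - 300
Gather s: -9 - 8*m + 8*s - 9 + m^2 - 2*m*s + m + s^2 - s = m^2 - 7*m + s^2 + s*(7 - 2*m) - 18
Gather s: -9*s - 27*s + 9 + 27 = 36 - 36*s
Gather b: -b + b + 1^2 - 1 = 0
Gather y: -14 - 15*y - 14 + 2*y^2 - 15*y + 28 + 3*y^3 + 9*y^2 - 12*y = 3*y^3 + 11*y^2 - 42*y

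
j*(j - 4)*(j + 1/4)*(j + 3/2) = j^4 - 9*j^3/4 - 53*j^2/8 - 3*j/2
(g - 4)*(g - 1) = g^2 - 5*g + 4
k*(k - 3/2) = k^2 - 3*k/2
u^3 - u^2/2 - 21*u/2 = u*(u - 7/2)*(u + 3)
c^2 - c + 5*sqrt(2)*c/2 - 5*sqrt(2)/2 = (c - 1)*(c + 5*sqrt(2)/2)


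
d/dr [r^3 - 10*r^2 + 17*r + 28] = 3*r^2 - 20*r + 17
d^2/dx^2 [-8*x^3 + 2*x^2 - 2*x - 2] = 4 - 48*x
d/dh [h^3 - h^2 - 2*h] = 3*h^2 - 2*h - 2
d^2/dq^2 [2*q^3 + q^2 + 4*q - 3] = 12*q + 2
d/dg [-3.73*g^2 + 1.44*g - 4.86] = 1.44 - 7.46*g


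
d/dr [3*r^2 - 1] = 6*r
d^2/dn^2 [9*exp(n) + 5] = 9*exp(n)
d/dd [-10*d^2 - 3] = -20*d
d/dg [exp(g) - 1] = exp(g)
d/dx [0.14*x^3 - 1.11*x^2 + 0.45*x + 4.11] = 0.42*x^2 - 2.22*x + 0.45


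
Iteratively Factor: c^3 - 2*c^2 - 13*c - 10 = (c - 5)*(c^2 + 3*c + 2) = (c - 5)*(c + 1)*(c + 2)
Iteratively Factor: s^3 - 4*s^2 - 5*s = (s)*(s^2 - 4*s - 5) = s*(s - 5)*(s + 1)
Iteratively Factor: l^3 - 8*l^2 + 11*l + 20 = (l + 1)*(l^2 - 9*l + 20) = (l - 5)*(l + 1)*(l - 4)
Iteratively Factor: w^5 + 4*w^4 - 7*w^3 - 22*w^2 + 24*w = (w + 3)*(w^4 + w^3 - 10*w^2 + 8*w) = (w + 3)*(w + 4)*(w^3 - 3*w^2 + 2*w) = w*(w + 3)*(w + 4)*(w^2 - 3*w + 2) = w*(w - 2)*(w + 3)*(w + 4)*(w - 1)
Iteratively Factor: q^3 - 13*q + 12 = (q - 1)*(q^2 + q - 12) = (q - 1)*(q + 4)*(q - 3)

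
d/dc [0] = 0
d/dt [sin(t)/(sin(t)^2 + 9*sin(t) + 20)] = (cos(t)^2 + 19)*cos(t)/((sin(t) + 4)^2*(sin(t) + 5)^2)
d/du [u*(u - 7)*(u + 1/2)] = 3*u^2 - 13*u - 7/2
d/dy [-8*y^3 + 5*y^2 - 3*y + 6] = -24*y^2 + 10*y - 3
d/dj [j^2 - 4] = 2*j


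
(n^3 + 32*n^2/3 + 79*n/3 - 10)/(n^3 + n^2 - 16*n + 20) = (n^2 + 17*n/3 - 2)/(n^2 - 4*n + 4)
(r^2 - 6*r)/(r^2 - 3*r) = (r - 6)/(r - 3)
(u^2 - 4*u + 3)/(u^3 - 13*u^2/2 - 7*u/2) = 2*(-u^2 + 4*u - 3)/(u*(-2*u^2 + 13*u + 7))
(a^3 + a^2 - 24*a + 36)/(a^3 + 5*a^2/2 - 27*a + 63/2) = 2*(a^2 + 4*a - 12)/(2*a^2 + 11*a - 21)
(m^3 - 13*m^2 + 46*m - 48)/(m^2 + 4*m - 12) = (m^2 - 11*m + 24)/(m + 6)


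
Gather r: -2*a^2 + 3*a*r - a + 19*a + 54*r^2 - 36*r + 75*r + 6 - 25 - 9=-2*a^2 + 18*a + 54*r^2 + r*(3*a + 39) - 28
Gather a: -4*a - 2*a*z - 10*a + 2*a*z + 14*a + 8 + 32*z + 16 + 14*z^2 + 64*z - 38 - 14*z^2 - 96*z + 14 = 0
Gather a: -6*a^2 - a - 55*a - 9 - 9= -6*a^2 - 56*a - 18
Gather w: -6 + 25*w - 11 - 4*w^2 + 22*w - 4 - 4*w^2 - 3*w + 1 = -8*w^2 + 44*w - 20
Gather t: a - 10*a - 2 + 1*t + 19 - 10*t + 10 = -9*a - 9*t + 27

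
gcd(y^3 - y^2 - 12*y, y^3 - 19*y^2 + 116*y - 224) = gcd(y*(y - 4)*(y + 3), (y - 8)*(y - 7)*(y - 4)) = y - 4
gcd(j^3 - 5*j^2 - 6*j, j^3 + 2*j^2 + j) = j^2 + j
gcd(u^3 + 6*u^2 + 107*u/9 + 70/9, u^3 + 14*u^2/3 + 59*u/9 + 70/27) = u^2 + 4*u + 35/9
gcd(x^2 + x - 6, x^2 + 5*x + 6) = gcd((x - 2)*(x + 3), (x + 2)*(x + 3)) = x + 3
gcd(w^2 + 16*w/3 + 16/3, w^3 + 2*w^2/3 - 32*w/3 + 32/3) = w + 4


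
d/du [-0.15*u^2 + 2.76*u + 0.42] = 2.76 - 0.3*u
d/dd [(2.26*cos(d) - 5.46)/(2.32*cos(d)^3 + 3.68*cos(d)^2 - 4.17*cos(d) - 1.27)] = (10.4864*cos(d)^3 - 29.6848*cos(d)^2 - 40.1856*cos(d) + 25.6384)*sin(d)/(5.3824*cos(d)^6 + 17.0752*cos(d)^5 - 5.8064*cos(d)^4 - 36.584*cos(d)^3 + 8.0417*cos(d)^2 + 10.5918*cos(d) + 1.6129)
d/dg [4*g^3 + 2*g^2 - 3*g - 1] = 12*g^2 + 4*g - 3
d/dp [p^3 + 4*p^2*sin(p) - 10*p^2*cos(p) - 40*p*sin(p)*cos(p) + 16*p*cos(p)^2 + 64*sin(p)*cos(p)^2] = 10*p^2*sin(p) + 4*p^2*cos(p) + 3*p^2 + 8*p*sin(p) - 16*p*sin(2*p) - 20*p*cos(p) - 40*p*cos(2*p) - 20*sin(2*p) + 16*cos(p) + 8*cos(2*p) + 48*cos(3*p) + 8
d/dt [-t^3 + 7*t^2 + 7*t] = -3*t^2 + 14*t + 7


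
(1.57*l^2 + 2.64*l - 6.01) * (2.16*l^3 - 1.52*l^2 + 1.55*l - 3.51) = 3.3912*l^5 + 3.316*l^4 - 14.5609*l^3 + 7.7165*l^2 - 18.5819*l + 21.0951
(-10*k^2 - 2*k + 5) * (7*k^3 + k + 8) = -70*k^5 - 14*k^4 + 25*k^3 - 82*k^2 - 11*k + 40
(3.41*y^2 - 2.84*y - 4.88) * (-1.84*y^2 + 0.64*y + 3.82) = -6.2744*y^4 + 7.408*y^3 + 20.1878*y^2 - 13.972*y - 18.6416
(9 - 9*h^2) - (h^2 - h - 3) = -10*h^2 + h + 12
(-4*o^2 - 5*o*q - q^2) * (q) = -4*o^2*q - 5*o*q^2 - q^3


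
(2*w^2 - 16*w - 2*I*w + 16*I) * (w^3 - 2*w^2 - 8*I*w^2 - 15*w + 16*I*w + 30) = 2*w^5 - 20*w^4 - 18*I*w^4 - 14*w^3 + 180*I*w^3 + 460*w^2 - 258*I*w^2 - 736*w - 300*I*w + 480*I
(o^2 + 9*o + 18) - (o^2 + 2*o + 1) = 7*o + 17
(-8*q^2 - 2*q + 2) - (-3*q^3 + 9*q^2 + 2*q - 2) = 3*q^3 - 17*q^2 - 4*q + 4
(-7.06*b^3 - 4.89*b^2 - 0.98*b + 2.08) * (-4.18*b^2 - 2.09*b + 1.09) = 29.5108*b^5 + 35.1956*b^4 + 6.6211*b^3 - 11.9763*b^2 - 5.4154*b + 2.2672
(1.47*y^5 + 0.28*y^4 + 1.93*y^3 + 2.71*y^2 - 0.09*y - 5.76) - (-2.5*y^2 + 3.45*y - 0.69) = 1.47*y^5 + 0.28*y^4 + 1.93*y^3 + 5.21*y^2 - 3.54*y - 5.07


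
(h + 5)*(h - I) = h^2 + 5*h - I*h - 5*I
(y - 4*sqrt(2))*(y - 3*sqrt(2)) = y^2 - 7*sqrt(2)*y + 24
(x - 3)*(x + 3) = x^2 - 9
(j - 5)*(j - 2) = j^2 - 7*j + 10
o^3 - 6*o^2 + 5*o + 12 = (o - 4)*(o - 3)*(o + 1)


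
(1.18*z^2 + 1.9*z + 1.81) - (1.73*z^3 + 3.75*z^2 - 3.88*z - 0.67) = -1.73*z^3 - 2.57*z^2 + 5.78*z + 2.48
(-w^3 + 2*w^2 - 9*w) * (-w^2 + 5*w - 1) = w^5 - 7*w^4 + 20*w^3 - 47*w^2 + 9*w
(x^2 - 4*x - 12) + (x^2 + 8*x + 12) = 2*x^2 + 4*x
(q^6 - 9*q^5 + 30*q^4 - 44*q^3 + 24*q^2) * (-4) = -4*q^6 + 36*q^5 - 120*q^4 + 176*q^3 - 96*q^2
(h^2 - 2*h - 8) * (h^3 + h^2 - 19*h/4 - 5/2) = h^5 - h^4 - 59*h^3/4 - h^2 + 43*h + 20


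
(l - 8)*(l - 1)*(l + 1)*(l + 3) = l^4 - 5*l^3 - 25*l^2 + 5*l + 24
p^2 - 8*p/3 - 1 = (p - 3)*(p + 1/3)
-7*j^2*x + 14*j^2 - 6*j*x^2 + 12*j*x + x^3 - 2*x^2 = (-7*j + x)*(j + x)*(x - 2)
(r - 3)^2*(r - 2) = r^3 - 8*r^2 + 21*r - 18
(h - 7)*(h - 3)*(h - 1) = h^3 - 11*h^2 + 31*h - 21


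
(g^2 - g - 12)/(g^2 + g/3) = 3*(g^2 - g - 12)/(g*(3*g + 1))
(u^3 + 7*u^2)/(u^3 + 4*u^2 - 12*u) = u*(u + 7)/(u^2 + 4*u - 12)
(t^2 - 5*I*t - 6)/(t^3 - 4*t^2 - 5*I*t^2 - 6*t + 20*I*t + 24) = 1/(t - 4)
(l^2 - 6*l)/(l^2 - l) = (l - 6)/(l - 1)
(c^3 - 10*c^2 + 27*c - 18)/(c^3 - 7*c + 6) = (c^2 - 9*c + 18)/(c^2 + c - 6)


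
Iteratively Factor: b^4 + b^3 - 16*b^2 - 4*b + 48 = (b + 2)*(b^3 - b^2 - 14*b + 24) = (b - 2)*(b + 2)*(b^2 + b - 12) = (b - 3)*(b - 2)*(b + 2)*(b + 4)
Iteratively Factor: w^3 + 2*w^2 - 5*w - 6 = (w - 2)*(w^2 + 4*w + 3) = (w - 2)*(w + 1)*(w + 3)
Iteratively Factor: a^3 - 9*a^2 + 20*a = (a - 5)*(a^2 - 4*a) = (a - 5)*(a - 4)*(a)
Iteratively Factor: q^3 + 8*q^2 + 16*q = (q + 4)*(q^2 + 4*q) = (q + 4)^2*(q)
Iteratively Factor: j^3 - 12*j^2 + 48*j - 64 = (j - 4)*(j^2 - 8*j + 16) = (j - 4)^2*(j - 4)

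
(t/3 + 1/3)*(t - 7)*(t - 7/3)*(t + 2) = t^4/3 - 19*t^3/9 - 29*t^2/9 + 91*t/9 + 98/9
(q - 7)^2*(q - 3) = q^3 - 17*q^2 + 91*q - 147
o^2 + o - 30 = (o - 5)*(o + 6)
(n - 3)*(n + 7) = n^2 + 4*n - 21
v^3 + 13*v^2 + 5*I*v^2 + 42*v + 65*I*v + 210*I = (v + 6)*(v + 7)*(v + 5*I)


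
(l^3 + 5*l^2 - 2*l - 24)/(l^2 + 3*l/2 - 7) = 2*(l^2 + 7*l + 12)/(2*l + 7)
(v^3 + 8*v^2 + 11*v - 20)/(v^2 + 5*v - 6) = (v^2 + 9*v + 20)/(v + 6)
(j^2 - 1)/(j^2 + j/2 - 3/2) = 2*(j + 1)/(2*j + 3)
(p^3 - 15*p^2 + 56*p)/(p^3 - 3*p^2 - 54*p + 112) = p*(p - 7)/(p^2 + 5*p - 14)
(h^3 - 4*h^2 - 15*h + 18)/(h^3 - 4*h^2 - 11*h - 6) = (h^2 + 2*h - 3)/(h^2 + 2*h + 1)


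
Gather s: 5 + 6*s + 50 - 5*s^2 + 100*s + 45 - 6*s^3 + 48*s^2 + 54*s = -6*s^3 + 43*s^2 + 160*s + 100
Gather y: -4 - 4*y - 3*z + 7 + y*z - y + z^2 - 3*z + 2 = y*(z - 5) + z^2 - 6*z + 5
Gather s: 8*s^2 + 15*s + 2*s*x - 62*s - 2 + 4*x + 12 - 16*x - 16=8*s^2 + s*(2*x - 47) - 12*x - 6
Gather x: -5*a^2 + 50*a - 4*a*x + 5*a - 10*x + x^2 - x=-5*a^2 + 55*a + x^2 + x*(-4*a - 11)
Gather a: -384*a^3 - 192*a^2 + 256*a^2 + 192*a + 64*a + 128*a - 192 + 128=-384*a^3 + 64*a^2 + 384*a - 64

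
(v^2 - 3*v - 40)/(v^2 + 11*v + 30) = (v - 8)/(v + 6)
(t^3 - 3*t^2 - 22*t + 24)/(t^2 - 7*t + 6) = t + 4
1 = 1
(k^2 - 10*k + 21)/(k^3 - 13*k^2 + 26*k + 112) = (k - 3)/(k^2 - 6*k - 16)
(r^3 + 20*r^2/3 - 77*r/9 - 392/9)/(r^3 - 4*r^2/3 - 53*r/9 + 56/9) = (r + 7)/(r - 1)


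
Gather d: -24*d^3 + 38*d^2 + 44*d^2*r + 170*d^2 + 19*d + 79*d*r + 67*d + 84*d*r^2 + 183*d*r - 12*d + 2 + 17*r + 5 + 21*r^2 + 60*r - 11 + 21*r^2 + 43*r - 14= -24*d^3 + d^2*(44*r + 208) + d*(84*r^2 + 262*r + 74) + 42*r^2 + 120*r - 18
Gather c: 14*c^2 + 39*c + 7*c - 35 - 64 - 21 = 14*c^2 + 46*c - 120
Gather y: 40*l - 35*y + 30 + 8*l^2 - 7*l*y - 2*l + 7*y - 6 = 8*l^2 + 38*l + y*(-7*l - 28) + 24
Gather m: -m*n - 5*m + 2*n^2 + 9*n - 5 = m*(-n - 5) + 2*n^2 + 9*n - 5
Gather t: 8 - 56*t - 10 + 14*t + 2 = -42*t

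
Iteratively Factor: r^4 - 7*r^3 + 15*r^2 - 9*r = (r - 1)*(r^3 - 6*r^2 + 9*r) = (r - 3)*(r - 1)*(r^2 - 3*r) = r*(r - 3)*(r - 1)*(r - 3)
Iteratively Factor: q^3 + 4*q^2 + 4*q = (q + 2)*(q^2 + 2*q) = (q + 2)^2*(q)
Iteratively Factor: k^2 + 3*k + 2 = (k + 2)*(k + 1)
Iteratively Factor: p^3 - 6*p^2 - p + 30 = (p - 5)*(p^2 - p - 6) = (p - 5)*(p + 2)*(p - 3)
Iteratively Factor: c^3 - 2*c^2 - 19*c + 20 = (c - 5)*(c^2 + 3*c - 4) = (c - 5)*(c - 1)*(c + 4)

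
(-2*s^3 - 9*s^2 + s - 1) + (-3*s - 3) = -2*s^3 - 9*s^2 - 2*s - 4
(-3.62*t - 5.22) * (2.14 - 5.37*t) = 19.4394*t^2 + 20.2846*t - 11.1708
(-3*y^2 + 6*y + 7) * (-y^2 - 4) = 3*y^4 - 6*y^3 + 5*y^2 - 24*y - 28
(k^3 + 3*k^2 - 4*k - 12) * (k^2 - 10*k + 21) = k^5 - 7*k^4 - 13*k^3 + 91*k^2 + 36*k - 252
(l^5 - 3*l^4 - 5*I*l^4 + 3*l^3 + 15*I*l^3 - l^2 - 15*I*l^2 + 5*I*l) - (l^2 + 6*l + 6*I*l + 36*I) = l^5 - 3*l^4 - 5*I*l^4 + 3*l^3 + 15*I*l^3 - 2*l^2 - 15*I*l^2 - 6*l - I*l - 36*I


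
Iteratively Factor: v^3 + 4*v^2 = (v)*(v^2 + 4*v) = v*(v + 4)*(v)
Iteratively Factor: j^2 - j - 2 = (j - 2)*(j + 1)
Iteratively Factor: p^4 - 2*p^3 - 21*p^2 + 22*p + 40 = (p - 5)*(p^3 + 3*p^2 - 6*p - 8) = (p - 5)*(p + 1)*(p^2 + 2*p - 8) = (p - 5)*(p - 2)*(p + 1)*(p + 4)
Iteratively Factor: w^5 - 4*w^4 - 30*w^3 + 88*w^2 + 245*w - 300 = (w - 5)*(w^4 + w^3 - 25*w^2 - 37*w + 60) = (w - 5)*(w + 3)*(w^3 - 2*w^2 - 19*w + 20) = (w - 5)*(w - 1)*(w + 3)*(w^2 - w - 20) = (w - 5)*(w - 1)*(w + 3)*(w + 4)*(w - 5)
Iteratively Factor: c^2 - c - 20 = (c + 4)*(c - 5)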